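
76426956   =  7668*9967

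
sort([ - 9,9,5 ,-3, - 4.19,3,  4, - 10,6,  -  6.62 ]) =[ -10,  -  9,  -  6.62,  -  4.19, - 3,3,4, 5,6,9] 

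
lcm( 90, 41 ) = 3690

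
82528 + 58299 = 140827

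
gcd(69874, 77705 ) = 1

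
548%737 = 548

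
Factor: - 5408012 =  - 2^2*31^1*43613^1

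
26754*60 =1605240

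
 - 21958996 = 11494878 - 33453874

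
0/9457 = 0 =0.00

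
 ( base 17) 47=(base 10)75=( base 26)2N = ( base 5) 300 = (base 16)4B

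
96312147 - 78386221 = 17925926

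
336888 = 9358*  36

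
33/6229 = 33/6229= 0.01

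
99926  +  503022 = 602948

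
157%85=72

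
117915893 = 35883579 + 82032314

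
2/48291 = 2/48291 =0.00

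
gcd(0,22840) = 22840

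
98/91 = 1 + 1/13 = 1.08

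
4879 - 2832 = 2047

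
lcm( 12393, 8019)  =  136323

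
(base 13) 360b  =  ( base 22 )fg4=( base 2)1110111000000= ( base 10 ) 7616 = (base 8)16700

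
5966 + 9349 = 15315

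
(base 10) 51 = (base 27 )1O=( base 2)110011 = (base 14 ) 39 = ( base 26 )1P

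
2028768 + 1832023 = 3860791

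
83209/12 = 83209/12  =  6934.08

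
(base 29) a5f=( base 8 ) 20572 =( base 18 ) 1882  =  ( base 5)233240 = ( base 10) 8570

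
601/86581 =601/86581 = 0.01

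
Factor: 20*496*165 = 2^6*3^1*  5^2* 11^1*31^1 = 1636800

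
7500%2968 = 1564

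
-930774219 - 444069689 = -1374843908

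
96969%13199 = 4576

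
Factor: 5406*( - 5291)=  - 28603146 = - 2^1*3^1*11^1*13^1*17^1*37^1 * 53^1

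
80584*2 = 161168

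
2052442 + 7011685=9064127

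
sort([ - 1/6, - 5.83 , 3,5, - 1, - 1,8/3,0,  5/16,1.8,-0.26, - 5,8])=[ - 5.83, - 5, - 1 , - 1, - 0.26, - 1/6,0,5/16 , 1.8 , 8/3, 3,  5,8]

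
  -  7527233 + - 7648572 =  - 15175805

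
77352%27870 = 21612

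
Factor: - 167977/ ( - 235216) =2^ ( - 4 )*17^1*41^1*61^(-1)=697/976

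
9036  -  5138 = 3898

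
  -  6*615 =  - 3690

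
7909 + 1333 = 9242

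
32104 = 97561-65457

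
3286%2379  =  907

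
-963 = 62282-63245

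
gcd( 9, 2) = 1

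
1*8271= 8271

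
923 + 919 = 1842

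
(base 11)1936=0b100110011011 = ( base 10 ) 2459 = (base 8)4633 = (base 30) 2lt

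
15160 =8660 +6500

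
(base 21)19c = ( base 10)642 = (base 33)jf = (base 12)456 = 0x282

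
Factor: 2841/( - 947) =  - 3^1 = - 3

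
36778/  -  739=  - 50  +  172/739= - 49.77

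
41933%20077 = 1779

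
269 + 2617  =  2886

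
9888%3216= 240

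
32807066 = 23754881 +9052185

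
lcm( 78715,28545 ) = 2597595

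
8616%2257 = 1845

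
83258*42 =3496836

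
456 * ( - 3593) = - 1638408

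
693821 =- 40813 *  (-17 ) 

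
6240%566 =14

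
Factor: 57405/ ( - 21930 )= - 89/34 = - 2^( - 1 )*17^(-1 )*89^1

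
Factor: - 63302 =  - 2^1*31^1*1021^1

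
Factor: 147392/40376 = 376/103 = 2^3*47^1*103^( - 1)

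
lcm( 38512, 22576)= 654704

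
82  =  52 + 30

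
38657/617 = 62 + 403/617 = 62.65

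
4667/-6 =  - 778 + 1/6 = - 777.83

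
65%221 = 65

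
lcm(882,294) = 882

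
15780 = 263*60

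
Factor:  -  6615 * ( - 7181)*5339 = 253614859785=3^3*5^1*7^2 * 19^1*43^1 * 167^1*281^1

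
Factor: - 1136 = - 2^4*71^1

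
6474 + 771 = 7245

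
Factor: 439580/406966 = 2^1 * 5^1*7^(  -  1 ) * 31^1*41^( -1 ) = 310/287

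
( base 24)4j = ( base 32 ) 3j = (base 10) 115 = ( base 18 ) 67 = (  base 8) 163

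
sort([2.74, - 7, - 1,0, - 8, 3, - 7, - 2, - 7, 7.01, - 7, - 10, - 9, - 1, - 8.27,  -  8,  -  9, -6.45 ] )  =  [ - 10,-9, - 9, - 8.27, - 8, - 8, - 7, - 7,  -  7, - 7, - 6.45, -2, - 1, - 1, 0, 2.74, 3, 7.01 ]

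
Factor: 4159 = 4159^1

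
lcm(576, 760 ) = 54720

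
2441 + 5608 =8049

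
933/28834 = 933/28834 = 0.03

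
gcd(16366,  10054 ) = 2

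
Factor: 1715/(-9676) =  - 2^ ( - 2 )*5^1*7^3*41^( - 1 )*59^( - 1)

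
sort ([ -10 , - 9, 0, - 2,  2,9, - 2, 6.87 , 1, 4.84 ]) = [ - 10, - 9, - 2,-2, 0,1,2,  4.84, 6.87,  9 ]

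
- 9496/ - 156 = 2374/39 = 60.87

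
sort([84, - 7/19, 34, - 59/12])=[-59/12, - 7/19, 34,84 ] 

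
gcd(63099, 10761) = 3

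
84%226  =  84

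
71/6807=71/6807 = 0.01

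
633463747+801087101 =1434550848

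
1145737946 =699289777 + 446448169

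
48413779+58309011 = 106722790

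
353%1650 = 353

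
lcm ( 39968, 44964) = 359712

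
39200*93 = 3645600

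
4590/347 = 4590/347  =  13.23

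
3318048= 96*34563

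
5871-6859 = -988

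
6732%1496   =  748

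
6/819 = 2/273 = 0.01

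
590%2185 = 590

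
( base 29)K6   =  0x24a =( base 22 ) 14e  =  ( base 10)586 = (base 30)jg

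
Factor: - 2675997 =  - 3^4*33037^1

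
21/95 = 21/95 =0.22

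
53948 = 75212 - 21264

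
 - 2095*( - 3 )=6285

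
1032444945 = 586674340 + 445770605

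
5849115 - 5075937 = 773178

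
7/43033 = 7/43033= 0.00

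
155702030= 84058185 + 71643845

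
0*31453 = 0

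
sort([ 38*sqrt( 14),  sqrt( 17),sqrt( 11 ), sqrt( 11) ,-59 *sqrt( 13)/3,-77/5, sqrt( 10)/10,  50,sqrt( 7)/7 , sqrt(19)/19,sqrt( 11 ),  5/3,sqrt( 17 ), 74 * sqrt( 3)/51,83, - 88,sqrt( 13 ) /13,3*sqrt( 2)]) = [ - 88, - 59*sqrt( 13)/3,-77/5, sqrt(19 ) /19, sqrt( 13) /13, sqrt ( 10)/10,  sqrt(7)/7, 5/3,74*sqrt( 3)/51,sqrt( 11), sqrt( 11),  sqrt( 11 ), sqrt( 17),sqrt( 17), 3* sqrt( 2) , 50,  83 , 38*sqrt(14)]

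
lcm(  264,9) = 792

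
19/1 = 19= 19.00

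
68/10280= 17/2570 = 0.01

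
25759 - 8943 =16816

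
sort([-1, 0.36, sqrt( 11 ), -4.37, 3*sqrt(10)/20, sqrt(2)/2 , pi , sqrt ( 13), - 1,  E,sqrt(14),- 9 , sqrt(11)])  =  [  -  9, - 4.37,-1, - 1,0.36,3 * sqrt( 10)/20,sqrt (2 ) /2, E, pi, sqrt( 11),sqrt ( 11),sqrt (13),  sqrt( 14)]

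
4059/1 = 4059 = 4059.00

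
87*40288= 3505056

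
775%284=207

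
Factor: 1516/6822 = 2^1*3^( - 2 )=2/9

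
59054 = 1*59054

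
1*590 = 590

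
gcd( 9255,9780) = 15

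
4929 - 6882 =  - 1953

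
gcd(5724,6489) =9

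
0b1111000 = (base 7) 231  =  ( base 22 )5a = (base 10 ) 120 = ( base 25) 4K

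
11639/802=11639/802 = 14.51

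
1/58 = 1/58=0.02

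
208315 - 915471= - 707156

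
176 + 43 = 219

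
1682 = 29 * 58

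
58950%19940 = 19070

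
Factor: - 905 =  -5^1 * 181^1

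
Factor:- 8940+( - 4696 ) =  - 2^2*7^1*487^1 = -13636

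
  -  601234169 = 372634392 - 973868561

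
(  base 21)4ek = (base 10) 2078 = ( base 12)1252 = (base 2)100000011110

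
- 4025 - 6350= - 10375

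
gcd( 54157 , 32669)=1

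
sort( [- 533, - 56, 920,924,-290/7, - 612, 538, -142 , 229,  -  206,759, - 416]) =[  -  612, - 533 , - 416,-206, - 142,  -  56,  -  290/7 , 229 , 538 , 759, 920,924]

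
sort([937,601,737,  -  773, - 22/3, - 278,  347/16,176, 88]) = [ - 773, - 278, - 22/3,347/16,88, 176 , 601,737, 937]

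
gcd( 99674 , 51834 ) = 2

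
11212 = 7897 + 3315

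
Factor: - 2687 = - 2687^1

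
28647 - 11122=17525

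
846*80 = 67680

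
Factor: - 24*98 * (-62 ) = 145824 = 2^5 *3^1*7^2 * 31^1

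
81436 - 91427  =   - 9991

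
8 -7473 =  - 7465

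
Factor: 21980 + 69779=89^1*1031^1=91759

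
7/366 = 7/366 = 0.02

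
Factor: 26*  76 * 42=82992 = 2^4*3^1 * 7^1*13^1*19^1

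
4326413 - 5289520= - 963107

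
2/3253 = 2/3253 = 0.00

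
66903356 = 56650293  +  10253063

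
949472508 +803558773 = 1753031281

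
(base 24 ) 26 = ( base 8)66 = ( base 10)54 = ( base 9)60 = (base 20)2E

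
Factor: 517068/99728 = 477/92 = 2^( - 2 ) * 3^2*23^( - 1 ) *53^1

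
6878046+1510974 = 8389020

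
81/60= 27/20 = 1.35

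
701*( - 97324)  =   - 68224124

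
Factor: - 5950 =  - 2^1*5^2*7^1*17^1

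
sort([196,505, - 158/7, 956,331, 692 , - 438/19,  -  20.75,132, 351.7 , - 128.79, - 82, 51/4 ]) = [-128.79,  -  82, - 438/19,-158/7, - 20.75, 51/4, 132,196,331, 351.7, 505, 692, 956 ]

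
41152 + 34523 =75675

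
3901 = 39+3862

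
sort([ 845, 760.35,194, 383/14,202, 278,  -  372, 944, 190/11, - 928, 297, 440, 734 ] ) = [ - 928 ,  -  372, 190/11,383/14,194 , 202, 278, 297, 440,  734, 760.35,845, 944 ]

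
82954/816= 101  +  269/408 =101.66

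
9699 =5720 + 3979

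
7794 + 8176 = 15970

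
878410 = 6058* 145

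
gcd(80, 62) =2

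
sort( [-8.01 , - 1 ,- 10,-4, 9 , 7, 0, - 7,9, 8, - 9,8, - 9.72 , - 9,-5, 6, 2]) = [ - 10, - 9.72,-9, -9, - 8.01, - 7, - 5, - 4, - 1,0, 2, 6, 7, 8, 8, 9, 9] 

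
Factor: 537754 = 2^1*7^1*71^1 * 541^1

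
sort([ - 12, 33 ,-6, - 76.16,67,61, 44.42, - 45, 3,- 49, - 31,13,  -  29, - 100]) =[  -  100,- 76.16 ,-49, - 45, - 31 , - 29, - 12 ,-6 , 3, 13, 33 , 44.42,  61,67] 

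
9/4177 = 9/4177 = 0.00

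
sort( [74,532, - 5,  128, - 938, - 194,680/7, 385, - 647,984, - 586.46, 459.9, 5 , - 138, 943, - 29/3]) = [ - 938, - 647,-586.46 , - 194, - 138, - 29/3, - 5, 5, 74,680/7,128,385, 459.9, 532,943,984]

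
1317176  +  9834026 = 11151202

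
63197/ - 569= - 63197/569 = - 111.07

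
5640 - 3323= 2317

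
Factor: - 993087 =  - 3^3 * 36781^1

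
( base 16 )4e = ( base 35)28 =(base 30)2I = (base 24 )36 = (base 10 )78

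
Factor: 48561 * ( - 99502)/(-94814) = 3^1*13^1*43^1*89^1 * 16187^1*47407^( - 1) = 2415958311/47407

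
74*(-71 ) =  - 5254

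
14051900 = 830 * 16930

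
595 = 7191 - 6596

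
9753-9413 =340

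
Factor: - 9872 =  - 2^4*617^1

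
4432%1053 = 220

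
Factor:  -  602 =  - 2^1*7^1*43^1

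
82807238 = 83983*986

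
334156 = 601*556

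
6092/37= 164+24/37 = 164.65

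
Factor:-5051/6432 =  - 2^ ( - 5)*3^( - 1)*67^( - 1)*5051^1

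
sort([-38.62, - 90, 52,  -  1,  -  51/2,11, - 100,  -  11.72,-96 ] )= [ - 100,  -  96 ,-90, - 38.62,  -  51/2,  -  11.72, - 1,11,52 ]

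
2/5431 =2/5431 = 0.00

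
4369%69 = 22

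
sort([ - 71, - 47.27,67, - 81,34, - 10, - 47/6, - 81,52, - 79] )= [-81, - 81, - 79, -71, - 47.27,-10, -47/6 , 34, 52,67 ]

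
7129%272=57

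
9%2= 1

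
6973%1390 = 23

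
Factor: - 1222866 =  - 2^1*3^2*41^1*1657^1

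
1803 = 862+941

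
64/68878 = 32/34439 =0.00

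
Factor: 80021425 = 5^2*11^1*290987^1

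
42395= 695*61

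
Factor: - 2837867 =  - 2837867^1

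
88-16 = 72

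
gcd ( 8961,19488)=87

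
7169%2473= 2223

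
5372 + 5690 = 11062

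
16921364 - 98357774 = -81436410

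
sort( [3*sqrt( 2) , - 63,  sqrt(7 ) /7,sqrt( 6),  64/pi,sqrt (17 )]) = [ - 63,sqrt ( 7 ) /7,sqrt(6 ), sqrt(17),3*sqrt( 2),64/pi] 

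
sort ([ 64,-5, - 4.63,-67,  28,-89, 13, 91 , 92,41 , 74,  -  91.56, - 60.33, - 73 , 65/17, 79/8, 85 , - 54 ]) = [ - 91.56,-89, - 73, - 67, - 60.33, - 54, - 5, - 4.63, 65/17, 79/8, 13, 28, 41, 64,74, 85, 91,92] 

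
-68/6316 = - 17/1579 = - 0.01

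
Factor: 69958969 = 19^1*1723^1 * 2137^1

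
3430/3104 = 1 + 163/1552 = 1.11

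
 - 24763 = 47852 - 72615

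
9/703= 9/703=0.01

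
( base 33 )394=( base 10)3568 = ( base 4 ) 313300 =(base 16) df0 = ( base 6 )24304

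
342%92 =66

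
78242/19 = 4118  =  4118.00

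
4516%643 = 15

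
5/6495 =1/1299=0.00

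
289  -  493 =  - 204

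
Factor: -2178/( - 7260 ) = 2^( - 1)* 3^1*5^( - 1) = 3/10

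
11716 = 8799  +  2917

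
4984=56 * 89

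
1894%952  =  942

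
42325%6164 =5341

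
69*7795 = 537855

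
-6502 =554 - 7056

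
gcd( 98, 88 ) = 2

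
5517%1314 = 261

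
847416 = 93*9112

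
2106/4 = 1053/2 = 526.50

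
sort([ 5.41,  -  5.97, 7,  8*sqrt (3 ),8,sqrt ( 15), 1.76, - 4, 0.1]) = [ - 5.97,- 4,  0.1, 1.76,  sqrt(15),  5.41, 7, 8,8*sqrt( 3)]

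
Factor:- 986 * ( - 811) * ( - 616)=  - 2^4 * 7^1*11^1*17^1*29^1*811^1 = - 492581936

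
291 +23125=23416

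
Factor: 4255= 5^1*23^1*37^1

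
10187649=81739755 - 71552106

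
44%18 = 8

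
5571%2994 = 2577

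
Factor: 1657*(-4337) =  - 7186409 = - 1657^1*4337^1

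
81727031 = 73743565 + 7983466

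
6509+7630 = 14139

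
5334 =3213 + 2121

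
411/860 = 411/860= 0.48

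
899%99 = 8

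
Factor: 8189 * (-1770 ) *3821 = -2^1*3^1*5^1 * 19^1*59^1*431^1*3821^1= -55383599130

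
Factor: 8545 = 5^1*1709^1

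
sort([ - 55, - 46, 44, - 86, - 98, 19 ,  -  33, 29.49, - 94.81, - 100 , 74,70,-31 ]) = [ - 100, - 98,- 94.81,  -  86,  -  55 , - 46, - 33, - 31, 19,29.49,44,  70,  74 ]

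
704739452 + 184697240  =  889436692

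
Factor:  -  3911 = - 3911^1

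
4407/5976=1469/1992 = 0.74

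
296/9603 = 296/9603=0.03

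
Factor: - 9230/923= - 10=- 2^1 *5^1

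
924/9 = 308/3 = 102.67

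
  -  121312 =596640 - 717952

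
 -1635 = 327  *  ( - 5)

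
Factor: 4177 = 4177^1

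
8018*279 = 2237022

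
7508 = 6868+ 640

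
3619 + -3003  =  616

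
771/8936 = 771/8936 =0.09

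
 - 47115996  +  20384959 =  - 26731037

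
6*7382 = 44292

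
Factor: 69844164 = 2^2 * 3^1*13^1*139^1*3221^1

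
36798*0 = 0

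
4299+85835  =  90134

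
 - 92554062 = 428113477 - 520667539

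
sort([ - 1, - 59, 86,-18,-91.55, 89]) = [ - 91.55,  -  59, - 18,-1,86, 89]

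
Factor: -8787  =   - 3^1 * 29^1*101^1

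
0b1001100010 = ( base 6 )2454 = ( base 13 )37c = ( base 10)610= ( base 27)mg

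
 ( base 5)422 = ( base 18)64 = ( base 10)112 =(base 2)1110000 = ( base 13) 88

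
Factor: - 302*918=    - 2^2*3^3 * 17^1*151^1 = -277236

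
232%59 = 55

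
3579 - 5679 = -2100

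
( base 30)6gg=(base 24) a5g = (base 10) 5896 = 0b1011100001000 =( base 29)709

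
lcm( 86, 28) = 1204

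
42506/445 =42506/445= 95.52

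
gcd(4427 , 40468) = 1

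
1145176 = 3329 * 344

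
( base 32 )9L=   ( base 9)373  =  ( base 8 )465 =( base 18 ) h3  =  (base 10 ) 309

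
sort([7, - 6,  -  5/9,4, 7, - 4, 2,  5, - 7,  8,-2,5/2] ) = [ - 7, - 6, - 4, - 2 , - 5/9,2,5/2,4,5, 7,7,8]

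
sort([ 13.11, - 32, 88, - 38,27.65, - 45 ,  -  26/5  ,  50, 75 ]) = [- 45, - 38, - 32 , - 26/5,13.11, 27.65 , 50, 75,88]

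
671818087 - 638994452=32823635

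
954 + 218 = 1172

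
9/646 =9/646  =  0.01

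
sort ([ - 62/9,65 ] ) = [ - 62/9 , 65 ] 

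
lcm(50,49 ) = 2450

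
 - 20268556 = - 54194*374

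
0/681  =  0 = 0.00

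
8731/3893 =2 +945/3893 = 2.24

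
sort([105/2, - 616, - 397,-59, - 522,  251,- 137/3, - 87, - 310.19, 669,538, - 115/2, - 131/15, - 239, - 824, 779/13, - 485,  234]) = [ - 824, - 616, - 522, - 485 , - 397, - 310.19, - 239, - 87, - 59, - 115/2, - 137/3,-131/15, 105/2,779/13, 234,251,538, 669]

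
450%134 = 48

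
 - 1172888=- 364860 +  - 808028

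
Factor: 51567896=2^3*137^1*47051^1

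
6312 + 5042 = 11354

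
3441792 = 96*35852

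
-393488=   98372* ( - 4)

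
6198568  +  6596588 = 12795156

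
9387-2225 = 7162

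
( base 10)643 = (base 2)1010000011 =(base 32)k3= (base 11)535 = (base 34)IV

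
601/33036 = 601/33036 = 0.02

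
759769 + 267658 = 1027427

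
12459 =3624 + 8835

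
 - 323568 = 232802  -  556370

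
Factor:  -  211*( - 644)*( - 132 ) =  - 2^4*3^1*7^1*11^1 * 23^1 * 211^1 = - 17936688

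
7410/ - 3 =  - 2470 + 0/1 = - 2470.00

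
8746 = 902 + 7844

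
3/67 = 3/67  =  0.04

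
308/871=308/871  =  0.35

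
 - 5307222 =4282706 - 9589928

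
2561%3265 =2561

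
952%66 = 28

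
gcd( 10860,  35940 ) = 60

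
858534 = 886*969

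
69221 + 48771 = 117992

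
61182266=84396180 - 23213914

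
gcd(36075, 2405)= 2405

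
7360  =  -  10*( - 736)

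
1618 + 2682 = 4300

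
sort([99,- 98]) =[ - 98, 99] 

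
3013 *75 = 225975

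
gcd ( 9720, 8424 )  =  648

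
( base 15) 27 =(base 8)45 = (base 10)37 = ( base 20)1H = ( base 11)34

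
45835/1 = 45835= 45835.00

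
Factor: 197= 197^1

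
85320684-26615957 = 58704727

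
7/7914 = 7/7914 = 0.00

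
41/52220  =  41/52220 = 0.00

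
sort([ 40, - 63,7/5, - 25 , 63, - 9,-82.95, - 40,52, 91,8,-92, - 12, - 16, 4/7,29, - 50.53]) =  [ - 92, - 82.95, - 63, - 50.53, - 40, - 25, - 16, - 12, - 9,4/7,7/5, 8,29,40, 52,63 , 91] 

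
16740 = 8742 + 7998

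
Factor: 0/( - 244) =0^1 = 0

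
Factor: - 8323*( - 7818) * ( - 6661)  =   - 433426034454 = -2^1*3^1*7^1*29^1*41^1*1303^1 * 6661^1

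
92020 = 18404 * 5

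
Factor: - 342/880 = -171/440 = -2^(- 3) * 3^2 * 5^( - 1) *11^ (-1)*19^1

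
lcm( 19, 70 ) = 1330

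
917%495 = 422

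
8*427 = 3416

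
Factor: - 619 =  - 619^1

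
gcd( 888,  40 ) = 8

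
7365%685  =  515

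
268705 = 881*305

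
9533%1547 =251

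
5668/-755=-8 + 372/755=-  7.51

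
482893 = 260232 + 222661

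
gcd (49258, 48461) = 1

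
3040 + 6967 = 10007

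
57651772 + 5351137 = 63002909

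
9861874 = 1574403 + 8287471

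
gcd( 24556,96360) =4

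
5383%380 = 63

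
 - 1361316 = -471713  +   - 889603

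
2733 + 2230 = 4963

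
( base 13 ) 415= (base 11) 581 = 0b1010110110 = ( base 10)694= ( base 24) 14m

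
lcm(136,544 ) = 544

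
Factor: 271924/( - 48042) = -2^1*3^( - 2)*17^( - 1 )* 433^1 = - 866/153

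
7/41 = 7/41=0.17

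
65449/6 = 65449/6 = 10908.17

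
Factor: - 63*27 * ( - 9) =3^7*7^1 = 15309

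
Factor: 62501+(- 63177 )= - 676 = -  2^2 * 13^2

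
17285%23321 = 17285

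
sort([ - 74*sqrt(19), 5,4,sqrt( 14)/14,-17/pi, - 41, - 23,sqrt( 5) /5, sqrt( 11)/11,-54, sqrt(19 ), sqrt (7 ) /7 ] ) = [ - 74*sqrt(19) , - 54, -41,  -  23, - 17/pi,sqrt( 14) /14 , sqrt( 11)/11,sqrt( 7) /7, sqrt( 5)/5,4,  sqrt( 19),5] 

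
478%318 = 160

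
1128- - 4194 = 5322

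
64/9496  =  8/1187 = 0.01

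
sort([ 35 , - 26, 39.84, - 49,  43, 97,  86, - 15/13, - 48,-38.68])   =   [ - 49, - 48, - 38.68, - 26, - 15/13,35,39.84 , 43,86, 97] 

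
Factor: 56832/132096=2^( - 1)*37^1*43^(  -  1 )=37/86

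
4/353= 4/353 = 0.01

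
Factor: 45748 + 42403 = 88151 = 7^3*257^1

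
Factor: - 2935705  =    -  5^1*97^1 * 6053^1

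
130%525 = 130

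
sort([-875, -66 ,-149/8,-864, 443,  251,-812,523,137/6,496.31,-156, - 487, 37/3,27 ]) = [-875 , - 864,  -  812, - 487 ,-156,-66, - 149/8,37/3,137/6, 27, 251,443,  496.31, 523 ] 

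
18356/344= 4589/86=53.36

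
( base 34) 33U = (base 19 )9i9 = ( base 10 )3600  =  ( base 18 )B20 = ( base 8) 7020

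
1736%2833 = 1736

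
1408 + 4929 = 6337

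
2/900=1/450  =  0.00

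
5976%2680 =616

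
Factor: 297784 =2^3*37223^1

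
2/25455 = 2/25455=0.00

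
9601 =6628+2973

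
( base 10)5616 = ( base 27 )7J0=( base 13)2730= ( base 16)15F0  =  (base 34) 4T6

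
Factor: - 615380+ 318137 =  - 297243 = -3^3*101^1 *109^1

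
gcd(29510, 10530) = 130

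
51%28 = 23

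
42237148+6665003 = 48902151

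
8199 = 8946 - 747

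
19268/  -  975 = -19268/975 = - 19.76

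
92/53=92/53 = 1.74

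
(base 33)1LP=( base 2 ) 11100001111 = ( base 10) 1807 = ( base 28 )28F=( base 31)1r9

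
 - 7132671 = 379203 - 7511874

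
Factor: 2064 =2^4 * 3^1*43^1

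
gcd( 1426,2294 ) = 62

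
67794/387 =22598/129 = 175.18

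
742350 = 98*7575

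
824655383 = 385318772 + 439336611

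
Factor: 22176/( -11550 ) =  - 48/25 = - 2^4*3^1 *5^( - 2 )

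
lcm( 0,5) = 0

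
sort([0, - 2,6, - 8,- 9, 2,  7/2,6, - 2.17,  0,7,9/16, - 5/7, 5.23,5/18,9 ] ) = [ - 9, - 8, - 2.17, - 2, - 5/7,0,0, 5/18, 9/16, 2,7/2, 5.23, 6,6,7 , 9 ]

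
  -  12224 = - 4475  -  7749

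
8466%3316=1834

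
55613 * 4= 222452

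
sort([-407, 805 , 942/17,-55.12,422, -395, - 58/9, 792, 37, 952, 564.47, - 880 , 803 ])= [ - 880, - 407, - 395 ,  -  55.12, - 58/9, 37,942/17, 422, 564.47, 792 , 803, 805, 952]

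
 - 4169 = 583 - 4752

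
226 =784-558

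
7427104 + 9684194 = 17111298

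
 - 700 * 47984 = -33588800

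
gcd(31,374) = 1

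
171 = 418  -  247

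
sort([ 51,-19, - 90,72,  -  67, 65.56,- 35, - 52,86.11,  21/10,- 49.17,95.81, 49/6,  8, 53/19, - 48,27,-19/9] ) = [ - 90, - 67, - 52, - 49.17, - 48, - 35 , - 19, -19/9,21/10, 53/19,8, 49/6,27,51,65.56, 72, 86.11 , 95.81 ]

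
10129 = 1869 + 8260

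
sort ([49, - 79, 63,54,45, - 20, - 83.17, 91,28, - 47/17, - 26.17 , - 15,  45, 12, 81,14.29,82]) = [ - 83.17 , - 79,  -  26.17,-20, - 15, - 47/17, 12, 14.29,28,45, 45 , 49, 54, 63, 81, 82,91 ] 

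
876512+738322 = 1614834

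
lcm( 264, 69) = 6072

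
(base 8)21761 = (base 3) 110121210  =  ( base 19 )1695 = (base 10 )9201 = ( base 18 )1A73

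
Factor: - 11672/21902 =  - 2^2*47^( - 1)*233^( - 1 )*1459^1 = - 5836/10951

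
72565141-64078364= 8486777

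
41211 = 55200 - 13989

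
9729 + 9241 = 18970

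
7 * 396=2772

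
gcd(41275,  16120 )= 65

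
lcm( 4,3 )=12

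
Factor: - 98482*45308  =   -2^3*41^1  *  47^1*241^1*1201^1=- 4462022456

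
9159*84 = 769356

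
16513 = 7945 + 8568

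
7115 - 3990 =3125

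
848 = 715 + 133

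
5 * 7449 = 37245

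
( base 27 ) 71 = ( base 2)10111110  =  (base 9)231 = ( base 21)91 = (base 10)190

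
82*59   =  4838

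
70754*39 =2759406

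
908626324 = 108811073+799815251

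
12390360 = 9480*1307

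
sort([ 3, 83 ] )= [ 3,83]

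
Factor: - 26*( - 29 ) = 754 = 2^1*13^1 * 29^1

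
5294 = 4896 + 398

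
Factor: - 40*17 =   -  680 = -2^3*5^1 * 17^1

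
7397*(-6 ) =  -44382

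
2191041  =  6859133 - 4668092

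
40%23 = 17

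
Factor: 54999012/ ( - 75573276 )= - 4583251/6297773 = -17^2*  1567^( - 1)*4019^(-1 )*15859^1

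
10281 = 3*3427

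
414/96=69/16  =  4.31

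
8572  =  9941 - 1369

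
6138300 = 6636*925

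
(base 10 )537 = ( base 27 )jo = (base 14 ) 2A5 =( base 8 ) 1031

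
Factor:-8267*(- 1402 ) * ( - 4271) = -49502316514 = - 2^1 * 7^1 * 701^1 * 1181^1*4271^1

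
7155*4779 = 34193745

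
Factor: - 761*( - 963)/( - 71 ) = - 732843/71 =-  3^2*71^( - 1 )*107^1*761^1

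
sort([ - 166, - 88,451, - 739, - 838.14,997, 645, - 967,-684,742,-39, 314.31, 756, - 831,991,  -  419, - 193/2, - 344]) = [ - 967 , - 838.14, - 831,-739, - 684, - 419, - 344,-166,- 193/2, - 88,  -  39, 314.31, 451, 645,742 , 756, 991, 997]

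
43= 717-674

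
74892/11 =6808 + 4/11  =  6808.36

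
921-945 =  -24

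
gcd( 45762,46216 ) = 2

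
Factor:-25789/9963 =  - 629/243  =  - 3^( - 5 )*17^1*37^1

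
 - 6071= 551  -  6622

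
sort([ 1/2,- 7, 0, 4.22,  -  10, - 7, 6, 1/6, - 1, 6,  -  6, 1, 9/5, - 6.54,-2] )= [ - 10, - 7, - 7, - 6.54, - 6,  -  2, - 1,  0, 1/6, 1/2, 1, 9/5, 4.22,6,  6]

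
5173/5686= 5173/5686 = 0.91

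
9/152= 9/152 =0.06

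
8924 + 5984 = 14908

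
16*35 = 560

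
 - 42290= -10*4229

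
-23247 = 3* ( - 7749 ) 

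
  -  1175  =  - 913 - 262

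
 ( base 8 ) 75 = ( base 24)2D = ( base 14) 45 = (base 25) 2b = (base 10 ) 61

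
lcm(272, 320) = 5440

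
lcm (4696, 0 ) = 0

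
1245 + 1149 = 2394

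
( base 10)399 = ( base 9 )483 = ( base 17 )168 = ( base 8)617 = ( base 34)BP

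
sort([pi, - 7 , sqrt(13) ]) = [ - 7,pi, sqrt( 13 ) ]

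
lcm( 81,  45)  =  405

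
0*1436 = 0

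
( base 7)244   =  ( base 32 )42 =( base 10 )130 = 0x82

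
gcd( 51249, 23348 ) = 1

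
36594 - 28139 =8455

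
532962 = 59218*9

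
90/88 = 45/44 = 1.02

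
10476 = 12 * 873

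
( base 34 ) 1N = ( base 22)2d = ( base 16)39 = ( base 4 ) 321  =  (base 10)57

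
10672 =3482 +7190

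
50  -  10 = 40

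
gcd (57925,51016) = 7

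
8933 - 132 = 8801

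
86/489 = 86/489 = 0.18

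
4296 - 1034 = 3262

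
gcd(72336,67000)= 8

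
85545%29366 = 26813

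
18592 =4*4648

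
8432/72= 117 + 1/9 =117.11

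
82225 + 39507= 121732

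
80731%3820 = 511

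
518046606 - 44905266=473141340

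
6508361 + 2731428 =9239789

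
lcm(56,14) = 56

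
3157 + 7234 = 10391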